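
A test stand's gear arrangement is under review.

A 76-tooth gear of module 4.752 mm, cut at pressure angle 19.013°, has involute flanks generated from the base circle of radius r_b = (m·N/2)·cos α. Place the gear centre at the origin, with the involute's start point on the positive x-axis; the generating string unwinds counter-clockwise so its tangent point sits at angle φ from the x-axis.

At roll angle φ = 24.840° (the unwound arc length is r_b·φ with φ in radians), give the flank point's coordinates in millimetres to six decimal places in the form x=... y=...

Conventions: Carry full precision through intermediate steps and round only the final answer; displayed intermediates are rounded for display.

x=186.022962 y=4.550686

topology: single-mesh involute geometry — m = 4.752, N = 76
pitch radius r_p = m·N/2 = 4.752·76/2 = 180.576000
base radius r_b = r_p·cos α = 180.576000·cos 19.013° = 170.724619
roll angle φ = 24.840° = 0.43353979 rad
x = r_b·(cos φ + φ·sin φ) = 186.022962
y = r_b·(sin φ − φ·cos φ) = 4.550686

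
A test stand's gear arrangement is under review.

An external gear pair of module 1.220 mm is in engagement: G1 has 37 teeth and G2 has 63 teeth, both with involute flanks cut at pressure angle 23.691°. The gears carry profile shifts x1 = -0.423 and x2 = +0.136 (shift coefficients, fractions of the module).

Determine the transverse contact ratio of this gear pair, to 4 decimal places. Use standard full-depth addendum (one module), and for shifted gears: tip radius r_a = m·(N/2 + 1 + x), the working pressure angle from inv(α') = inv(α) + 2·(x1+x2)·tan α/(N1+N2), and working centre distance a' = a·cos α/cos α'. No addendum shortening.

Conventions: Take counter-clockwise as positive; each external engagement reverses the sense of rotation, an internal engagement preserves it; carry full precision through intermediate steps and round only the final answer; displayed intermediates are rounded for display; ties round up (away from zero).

topology: single-mesh involute geometry — m = 1.220, 37T/63T pair
base radii: r_b1 = 20.667929, r_b2 = 35.191339
tip radii: r_a1 = 23.273940, r_a2 = 39.815920
inv(α') = inv(23.691°) + 2·(-0.423+0.136)·tan α/(37+63) = 0.02277741  ⇒  α' = 22.91324°
a' = a·cos α / cos α' = 61.0000·cos 23.691°/cos 22.91324° = 60.644388
action lengths: √(r_a1²−r_b1²) = 10.701073, √(r_a2²−r_b2²) = 18.624637
base pitch p_b = π·m·cos α = 3.509741
CR = (10.701073 + 18.624637 − 60.644388·sin 22.91324°)/3.509741 = 1.628215
contact ratio ≈ 1.6282

1.6282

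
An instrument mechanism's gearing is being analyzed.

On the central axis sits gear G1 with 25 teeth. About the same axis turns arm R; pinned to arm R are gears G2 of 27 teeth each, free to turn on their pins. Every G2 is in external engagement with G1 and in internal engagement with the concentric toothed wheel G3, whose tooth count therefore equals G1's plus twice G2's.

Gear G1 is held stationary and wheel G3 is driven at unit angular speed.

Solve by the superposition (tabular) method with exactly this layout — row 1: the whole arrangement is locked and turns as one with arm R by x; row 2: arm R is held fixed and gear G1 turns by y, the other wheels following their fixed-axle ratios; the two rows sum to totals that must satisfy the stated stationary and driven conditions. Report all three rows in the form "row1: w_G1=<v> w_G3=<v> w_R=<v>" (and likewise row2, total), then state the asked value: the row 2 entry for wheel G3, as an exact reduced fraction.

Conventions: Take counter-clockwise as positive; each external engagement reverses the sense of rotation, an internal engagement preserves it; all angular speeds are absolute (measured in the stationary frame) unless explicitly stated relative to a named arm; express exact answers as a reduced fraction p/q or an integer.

row1: w_G1=79/104 w_G3=79/104 w_R=79/104
row2: w_G1=-79/104 w_G3=25/104 w_R=0
total: w_G1=0 w_G3=1 w_R=79/104
asked value: 25/104

class = planetary set [G3 = 25+2·27 = 79; Willis about the carrier]
row 1 — lock + rotate with arm: ω_sun = ω_ring = ω_arm = x
row 2 — arm fixed, fixed-axis ratios: sun y, ring −(25/79)·y, arm 0
boundary: total ω_sun = x + y = 0 and total ω_ring = x − (25/79)·y = 1  ⇒  y = -79/104, x = 79/104
row 2 ring = −(25/79)·(-79/104) = 25/104
totals (row 1 + row 2): sun 79/104 + (-79/104) = 0, ring 79/104 + 25/104 = 1, arm 79/104 + 0 = 79/104
asked cell (row2, ring) = 25/104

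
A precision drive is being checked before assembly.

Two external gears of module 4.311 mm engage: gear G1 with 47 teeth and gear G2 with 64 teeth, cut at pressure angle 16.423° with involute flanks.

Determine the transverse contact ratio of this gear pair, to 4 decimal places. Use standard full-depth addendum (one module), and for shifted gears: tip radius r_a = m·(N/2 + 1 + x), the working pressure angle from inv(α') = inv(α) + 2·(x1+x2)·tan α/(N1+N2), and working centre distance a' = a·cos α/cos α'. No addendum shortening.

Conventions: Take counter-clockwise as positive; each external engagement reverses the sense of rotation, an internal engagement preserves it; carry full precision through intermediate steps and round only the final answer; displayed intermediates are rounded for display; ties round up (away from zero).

1.9998

recognized (one external pair, fixed centres): single-mesh tooth geometry, m = 4.311, N1 = 47, N2 = 64
base radii: r_b1 = 97.175170, r_b2 = 132.323635
tip radii: r_a1 = 105.619500, r_a2 = 142.263000
no profile shift: α' = α, a' = a
action lengths: √(r_a1²−r_b1²) = 41.381943, √(r_a2²−r_b2²) = 52.241905
base pitch p_b = π·m·cos α = 12.990843
CR = (41.381943 + 52.241905 − 239.260500·sin 16.42300°)/12.990843 = 1.999759
contact ratio ≈ 1.9998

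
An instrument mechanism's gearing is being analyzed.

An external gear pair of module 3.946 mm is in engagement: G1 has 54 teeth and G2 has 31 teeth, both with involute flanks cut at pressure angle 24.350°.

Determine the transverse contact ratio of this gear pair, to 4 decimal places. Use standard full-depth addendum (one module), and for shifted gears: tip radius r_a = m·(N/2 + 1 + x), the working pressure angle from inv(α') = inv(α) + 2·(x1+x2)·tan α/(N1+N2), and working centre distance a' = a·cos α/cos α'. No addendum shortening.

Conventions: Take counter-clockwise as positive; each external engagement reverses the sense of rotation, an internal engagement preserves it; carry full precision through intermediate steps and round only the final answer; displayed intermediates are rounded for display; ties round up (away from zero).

single-mesh involute tooth geometry (54T engaging 31T at module 3.946)
base radii: r_b1 = 97.064430, r_b2 = 55.722173
tip radii: r_a1 = 110.488000, r_a2 = 65.109000
no profile shift: α' = α, a' = a
action lengths: √(r_a1²−r_b1²) = 52.783468, √(r_a2²−r_b2²) = 33.678203
base pitch p_b = π·m·cos α = 11.293959
CR = (52.783468 + 33.678203 − 167.705000·sin 24.35000°)/11.293959 = 1.533147
contact ratio ≈ 1.5331

1.5331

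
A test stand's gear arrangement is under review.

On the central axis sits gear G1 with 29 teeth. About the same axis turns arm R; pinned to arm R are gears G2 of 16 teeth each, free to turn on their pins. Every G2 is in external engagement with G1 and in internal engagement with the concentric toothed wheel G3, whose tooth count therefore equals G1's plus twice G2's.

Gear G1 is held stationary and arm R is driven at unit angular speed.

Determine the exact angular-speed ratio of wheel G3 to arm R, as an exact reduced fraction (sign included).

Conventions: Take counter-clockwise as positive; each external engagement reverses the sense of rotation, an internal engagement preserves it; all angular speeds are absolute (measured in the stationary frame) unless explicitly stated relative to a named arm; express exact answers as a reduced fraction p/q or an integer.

recognized (axles ride arm R): planetary set, 29/16/61 teeth
ring teeth: 29 + 2·16 = 61
29(ω_sun−ω_arm) = −61(ω_ring−ω_arm),  ω_sun = 0, ω_arm = 1
ω_ring = 1 − (29/61)(0−1) = 90/61
ω_out/ω_in = 90/61

90/61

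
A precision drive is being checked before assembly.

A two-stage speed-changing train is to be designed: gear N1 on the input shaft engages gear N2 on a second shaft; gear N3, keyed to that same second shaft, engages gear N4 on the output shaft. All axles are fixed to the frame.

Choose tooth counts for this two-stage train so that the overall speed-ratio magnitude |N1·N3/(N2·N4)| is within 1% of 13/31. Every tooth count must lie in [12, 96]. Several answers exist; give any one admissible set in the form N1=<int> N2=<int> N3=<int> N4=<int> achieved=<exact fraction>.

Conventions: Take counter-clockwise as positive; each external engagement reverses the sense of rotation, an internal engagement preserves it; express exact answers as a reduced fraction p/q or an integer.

class = fixed-axis compound train [2-stage, 13/31 wanted]
target = 13/31 in lowest terms: an exact hit needs N1·N3 = k·13 and N2·N4 = k·31 for one integer k, every count in [12, 96]; additionally prefer no 1:1 stage (N1 ≠ N2, N3 ≠ N4)
k = 1…11: no 1:1-free in-range split of k·13 and k·31 into factor pairs; take k = 12
k = 12: N1·N3 = 156 = 12·13, N2·N4 = 372 = 31·12
achieved = 12·13/(31·12) = 13/31; |achieved − target| = 0 ≤ 13/3100 ✓

N1=12 N2=31 N3=13 N4=12 achieved=13/31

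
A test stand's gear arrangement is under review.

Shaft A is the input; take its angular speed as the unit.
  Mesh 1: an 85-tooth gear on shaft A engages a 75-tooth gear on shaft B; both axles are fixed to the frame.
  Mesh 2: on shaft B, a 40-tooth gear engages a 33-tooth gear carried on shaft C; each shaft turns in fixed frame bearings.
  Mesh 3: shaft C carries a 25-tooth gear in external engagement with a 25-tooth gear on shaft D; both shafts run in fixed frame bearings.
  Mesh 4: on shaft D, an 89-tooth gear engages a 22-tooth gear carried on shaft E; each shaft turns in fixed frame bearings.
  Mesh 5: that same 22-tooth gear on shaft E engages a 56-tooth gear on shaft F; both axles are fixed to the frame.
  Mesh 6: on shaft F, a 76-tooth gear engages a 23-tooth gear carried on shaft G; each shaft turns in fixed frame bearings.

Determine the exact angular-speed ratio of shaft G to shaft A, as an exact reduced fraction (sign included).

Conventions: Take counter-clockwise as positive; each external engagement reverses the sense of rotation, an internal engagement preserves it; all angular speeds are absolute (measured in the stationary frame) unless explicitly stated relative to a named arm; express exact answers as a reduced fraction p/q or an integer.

114988/15939

class = fixed-axis compound train [6 meshes; 6 ratios multiply, 6 sense flips]
mesh 1 [85T→75T]: running ratio 17/15, sense −
mesh 2 [40T→33T]: running ratio 136/99, sense +
mesh 3 [25T→25T]: running ratio 136/99, sense −
mesh 4 [89T→22T]: running ratio 6052/1089, sense +
mesh 5 [22T→56T]: running ratio 1513/693, sense −
mesh 6 [76T→23T]: running ratio 114988/15939, sense +
ω_out/ω_in = 114988/15939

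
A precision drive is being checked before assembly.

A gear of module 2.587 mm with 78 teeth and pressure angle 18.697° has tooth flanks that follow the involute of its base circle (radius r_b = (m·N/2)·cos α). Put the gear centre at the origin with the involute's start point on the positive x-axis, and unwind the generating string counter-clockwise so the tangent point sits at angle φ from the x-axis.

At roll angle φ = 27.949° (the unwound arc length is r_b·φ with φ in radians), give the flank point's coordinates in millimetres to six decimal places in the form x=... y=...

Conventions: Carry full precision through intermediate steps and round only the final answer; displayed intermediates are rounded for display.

topology: single-mesh involute geometry — m = 2.587, N = 78
pitch radius r_p = m·N/2 = 2.587·78/2 = 100.893000
base radius r_b = r_p·cos α = 100.893000·cos 18.697° = 95.568580
roll angle φ = 27.949° = 0.48780207 rad
x = r_b·(cos φ + φ·sin φ) = 106.271388
y = r_b·(sin φ − φ·cos φ) = 3.610400

x=106.271388 y=3.610400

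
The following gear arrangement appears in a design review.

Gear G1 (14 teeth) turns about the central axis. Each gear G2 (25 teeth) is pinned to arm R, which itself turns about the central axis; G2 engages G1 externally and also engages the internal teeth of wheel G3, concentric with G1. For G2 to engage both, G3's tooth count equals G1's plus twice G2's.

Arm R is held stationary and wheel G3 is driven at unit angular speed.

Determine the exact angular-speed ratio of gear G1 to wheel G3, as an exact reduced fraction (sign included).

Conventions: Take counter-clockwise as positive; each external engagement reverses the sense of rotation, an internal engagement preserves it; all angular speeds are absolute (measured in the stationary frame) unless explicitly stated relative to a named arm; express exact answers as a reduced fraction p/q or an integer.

class = planetary set [G3 = 14+2·25 = 64; Willis about the carrier]
ring teeth: 14 + 2·25 = 64
14(ω_sun−ω_arm) = −64(ω_ring−ω_arm),  ω_arm = 0, ω_ring = 1
ω_sun = 0 − (64/14)(1−0) = -32/7
ω_out/ω_in = -32/7

-32/7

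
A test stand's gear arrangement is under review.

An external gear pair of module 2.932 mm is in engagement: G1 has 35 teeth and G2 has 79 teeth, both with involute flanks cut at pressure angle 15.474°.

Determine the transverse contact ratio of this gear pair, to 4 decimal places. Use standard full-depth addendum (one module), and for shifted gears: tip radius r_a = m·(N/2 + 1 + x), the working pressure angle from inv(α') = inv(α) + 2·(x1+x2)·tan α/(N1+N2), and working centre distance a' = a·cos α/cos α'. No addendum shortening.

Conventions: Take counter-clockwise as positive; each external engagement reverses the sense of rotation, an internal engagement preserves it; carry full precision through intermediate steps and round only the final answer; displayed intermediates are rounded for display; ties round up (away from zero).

2.0535

class = single-mesh tooth geometry [involute pair 35T × 79T, m = 2.932]
base radii: r_b1 = 49.450096, r_b2 = 111.615930
tip radii: r_a1 = 54.242000, r_a2 = 118.746000
no profile shift: α' = α, a' = a
action lengths: √(r_a1²−r_b1²) = 22.290863, √(r_a2²−r_b2²) = 40.527726
base pitch p_b = π·m·cos α = 8.877260
CR = (22.290863 + 40.527726 − 167.124000·sin 15.47400°)/8.877260 = 2.053531
contact ratio ≈ 2.0535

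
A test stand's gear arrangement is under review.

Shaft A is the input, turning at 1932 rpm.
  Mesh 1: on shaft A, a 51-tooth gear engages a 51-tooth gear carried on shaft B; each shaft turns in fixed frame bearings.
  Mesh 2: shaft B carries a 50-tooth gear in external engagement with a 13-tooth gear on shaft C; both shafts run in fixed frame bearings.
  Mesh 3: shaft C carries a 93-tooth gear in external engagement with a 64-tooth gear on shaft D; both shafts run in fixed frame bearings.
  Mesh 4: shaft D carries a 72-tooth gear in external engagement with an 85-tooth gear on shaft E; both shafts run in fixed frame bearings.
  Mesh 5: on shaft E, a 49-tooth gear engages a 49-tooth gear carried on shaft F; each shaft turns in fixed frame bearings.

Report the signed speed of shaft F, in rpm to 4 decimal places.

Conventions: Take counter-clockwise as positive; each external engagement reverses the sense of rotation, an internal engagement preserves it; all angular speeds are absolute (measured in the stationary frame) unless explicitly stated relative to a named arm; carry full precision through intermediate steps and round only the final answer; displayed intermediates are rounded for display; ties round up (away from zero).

-9146.4027 rpm

5-mesh fixed-axis compound train (all bearings frame-fixed)
mesh 1 [51T→51T]: ω = 1932.0000×51/51 = 1932.0000 rpm, sense flips to −
mesh 2 [50T→13T]: ω = 1932.0000×50/13 = 7430.7692 rpm, sense flips to +
mesh 3 [93T→64T]: ω = 7430.7692×93/64 = 10797.8365 rpm, sense flips to −
mesh 4 [72T→85T]: ω = 10797.8365×72/85 = 9146.4027 rpm, sense flips to +
mesh 5 [49T→49T]: ω = 9146.4027×49/49 = 9146.4027 rpm, sense flips to −
signed output speed = -9146.4027 rpm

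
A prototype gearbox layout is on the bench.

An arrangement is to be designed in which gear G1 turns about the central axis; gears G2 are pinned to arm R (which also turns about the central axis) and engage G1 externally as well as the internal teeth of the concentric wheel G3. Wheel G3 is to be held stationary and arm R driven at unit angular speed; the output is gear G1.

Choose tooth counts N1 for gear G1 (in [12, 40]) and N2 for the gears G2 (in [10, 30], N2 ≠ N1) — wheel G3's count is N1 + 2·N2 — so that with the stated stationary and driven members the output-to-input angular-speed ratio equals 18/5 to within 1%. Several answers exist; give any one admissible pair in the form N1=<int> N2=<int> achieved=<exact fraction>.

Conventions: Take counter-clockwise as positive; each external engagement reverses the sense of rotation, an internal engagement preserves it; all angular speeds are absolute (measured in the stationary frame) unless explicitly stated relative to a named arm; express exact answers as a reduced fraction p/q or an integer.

N1=15 N2=12 achieved=18/5

topology: planetary set — design target 18/5, arm = carrier (Willis)
Willis with ω_ring = 0: ω_sun/ω_arm = (N1+N3)/N1; set equal to 18/5  ⇒  N3/N1 = 18/5 − 1 = 13/5
N3 = N1 + 2·N2  ⇒  N2/N1 = (N3/N1 − 1)/2 = (13/5 − 1)/2 = 4/5
smallest multiple with N1 ≥ 12 and N2 ≥ 10: k = 3  ⇒  N1 = 3·5 = 15, N2 = 3·4 = 12 (N1 ≤ 40, N2 ≤ 30, N2 ≠ N1 ✓), N3 = 15 + 2·12 = 39
check: (N1+N3)/N1 with N1 = 15, N3 = 39 gives 18/5; |achieved − target| = 0 ≤ 9/250 ✓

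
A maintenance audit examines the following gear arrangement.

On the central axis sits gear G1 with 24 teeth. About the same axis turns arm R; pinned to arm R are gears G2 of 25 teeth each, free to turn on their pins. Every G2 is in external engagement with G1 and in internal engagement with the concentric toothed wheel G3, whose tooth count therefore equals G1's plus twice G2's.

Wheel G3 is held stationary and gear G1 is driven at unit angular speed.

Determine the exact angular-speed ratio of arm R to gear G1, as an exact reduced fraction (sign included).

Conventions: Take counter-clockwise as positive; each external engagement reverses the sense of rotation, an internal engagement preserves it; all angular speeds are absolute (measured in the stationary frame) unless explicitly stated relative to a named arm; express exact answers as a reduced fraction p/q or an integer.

12/49

class = planetary set [G3 = 24+2·25 = 74; Willis about the carrier]
ring teeth: 24 + 2·25 = 74
24(ω_sun−ω_arm) = −74(ω_ring−ω_arm),  ω_ring = 0, ω_sun = 1
24(1−ω_arm) = −74(0−ω_arm)  ⇒  98·ω_arm = 24  ⇒  ω_arm = 12/49
ω_out/ω_in = 12/49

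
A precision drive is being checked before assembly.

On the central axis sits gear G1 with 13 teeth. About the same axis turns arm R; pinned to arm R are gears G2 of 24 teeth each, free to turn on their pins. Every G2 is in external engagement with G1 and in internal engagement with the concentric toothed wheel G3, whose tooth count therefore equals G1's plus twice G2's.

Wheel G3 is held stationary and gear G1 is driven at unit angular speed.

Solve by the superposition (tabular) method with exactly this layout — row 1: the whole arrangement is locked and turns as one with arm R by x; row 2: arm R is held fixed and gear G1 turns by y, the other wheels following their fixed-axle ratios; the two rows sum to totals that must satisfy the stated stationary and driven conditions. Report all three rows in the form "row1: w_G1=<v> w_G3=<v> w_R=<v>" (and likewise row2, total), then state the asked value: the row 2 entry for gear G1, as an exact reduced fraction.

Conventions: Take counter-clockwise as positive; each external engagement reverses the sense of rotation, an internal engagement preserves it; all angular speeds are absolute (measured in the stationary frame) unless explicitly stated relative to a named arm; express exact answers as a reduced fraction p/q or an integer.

row1: w_G1=13/74 w_G3=13/74 w_R=13/74
row2: w_G1=61/74 w_G3=-13/74 w_R=0
total: w_G1=1 w_G3=0 w_R=13/74
asked value: 61/74

planetary set (13T centre, 24T on arm, 61T internal) — Willis relation
superposition row 1 [locked train]: every member turns x
superposition row 2 [arm held]: sun y, ring −(13/61)·y, arm 0
boundary: total ω_ring = x − (13/61)·y = 0 and total ω_sun = x + y = 1  ⇒  y = 61/74, x = 13/74
row 2 ring = −(13/61)·61/74 = -13/74
totals (row 1 + row 2): sun 13/74 + 61/74 = 1, ring 13/74 + (-13/74) = 0, arm 13/74 + 0 = 13/74
asked cell (row2, sun) = 61/74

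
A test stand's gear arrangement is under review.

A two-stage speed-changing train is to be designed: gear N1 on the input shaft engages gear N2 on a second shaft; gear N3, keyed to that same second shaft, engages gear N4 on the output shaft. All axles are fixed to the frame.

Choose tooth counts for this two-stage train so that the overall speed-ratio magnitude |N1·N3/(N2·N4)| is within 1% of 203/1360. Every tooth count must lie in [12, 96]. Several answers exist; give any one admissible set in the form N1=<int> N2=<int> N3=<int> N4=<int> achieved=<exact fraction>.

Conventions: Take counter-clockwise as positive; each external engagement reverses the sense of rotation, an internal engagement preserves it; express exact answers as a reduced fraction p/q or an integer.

2-stage fixed-axis compound train for ratio 203/1360
target = 203/1360 in lowest terms: an exact hit needs N1·N3 = k·203 and N2·N4 = k·1360 for one integer k, every count in [12, 96]; additionally prefer no 1:1 stage (N1 ≠ N2, N3 ≠ N4)
k = 1: no 1:1-free in-range split of k·203 and k·1360 into factor pairs; take k = 2
k = 2: N1·N3 = 406 = 14·29, N2·N4 = 2720 = 32·85
achieved = 14·29/(32·85) = 203/1360; |achieved − target| = 0 ≤ 203/136000 ✓

N1=14 N2=32 N3=29 N4=85 achieved=203/1360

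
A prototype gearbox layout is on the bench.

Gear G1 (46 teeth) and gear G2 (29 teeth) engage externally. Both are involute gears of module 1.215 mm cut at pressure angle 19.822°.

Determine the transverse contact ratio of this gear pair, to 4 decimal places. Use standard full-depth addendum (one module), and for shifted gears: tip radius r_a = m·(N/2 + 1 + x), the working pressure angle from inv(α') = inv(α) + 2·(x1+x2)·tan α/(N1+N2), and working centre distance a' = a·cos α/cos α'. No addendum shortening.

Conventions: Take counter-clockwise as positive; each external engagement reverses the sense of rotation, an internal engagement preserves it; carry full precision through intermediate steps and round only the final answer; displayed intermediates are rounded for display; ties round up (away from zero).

topology: single-mesh involute geometry — m = 1.215, 46T/29T pair
base radii: r_b1 = 26.289276, r_b2 = 16.573674
tip radii: r_a1 = 29.160000, r_a2 = 18.832500
no profile shift: α' = α, a' = a
action lengths: √(r_a1²−r_b1²) = 12.616638, √(r_a2²−r_b2²) = 8.942951
base pitch p_b = π·m·cos α = 3.590878
CR = (12.616638 + 8.942951 − 45.562500·sin 19.82200°)/3.590878 = 1.701362
contact ratio ≈ 1.7014

1.7014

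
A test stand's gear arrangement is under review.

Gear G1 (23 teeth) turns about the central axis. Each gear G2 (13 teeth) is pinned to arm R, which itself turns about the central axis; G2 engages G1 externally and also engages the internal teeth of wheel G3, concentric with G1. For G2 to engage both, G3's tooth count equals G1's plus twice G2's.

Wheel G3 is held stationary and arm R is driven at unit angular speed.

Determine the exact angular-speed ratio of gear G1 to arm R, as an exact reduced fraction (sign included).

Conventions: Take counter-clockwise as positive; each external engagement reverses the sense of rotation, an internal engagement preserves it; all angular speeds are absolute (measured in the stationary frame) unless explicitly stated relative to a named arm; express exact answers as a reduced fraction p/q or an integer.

recognized (axles ride arm R): planetary set, 23/13/49 teeth
ring teeth: 23 + 2·13 = 49
23(ω_sun−ω_arm) = −49(ω_ring−ω_arm),  ω_ring = 0, ω_arm = 1
ω_sun = 1 − (49/23)(0−1) = 72/23
ω_out/ω_in = 72/23

72/23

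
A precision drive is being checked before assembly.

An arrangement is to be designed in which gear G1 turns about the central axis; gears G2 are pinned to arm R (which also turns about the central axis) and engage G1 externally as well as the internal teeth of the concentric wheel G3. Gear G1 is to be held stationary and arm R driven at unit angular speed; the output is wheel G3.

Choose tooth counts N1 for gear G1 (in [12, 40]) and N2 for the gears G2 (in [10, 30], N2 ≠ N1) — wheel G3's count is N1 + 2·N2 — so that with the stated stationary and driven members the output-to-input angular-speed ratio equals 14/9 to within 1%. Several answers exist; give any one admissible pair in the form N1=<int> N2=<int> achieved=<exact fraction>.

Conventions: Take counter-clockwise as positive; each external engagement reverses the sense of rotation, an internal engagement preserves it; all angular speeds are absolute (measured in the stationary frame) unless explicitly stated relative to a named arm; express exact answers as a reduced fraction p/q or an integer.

N1=25 N2=10 achieved=14/9

class = planetary set [ratio 14/9 wanted; Willis about the carrier]
Willis with ω_sun = 0: ω_ring/ω_arm = (N1+N3)/N3; set equal to 14/9  ⇒  N3/N1 = 1/(14/9 − 1) = 9/5
N3 = N1 + 2·N2  ⇒  N2/N1 = (N3/N1 − 1)/2 = (9/5 − 1)/2 = 2/5
smallest multiple with N1 ≥ 12 and N2 ≥ 10: k = 5  ⇒  N1 = 5·5 = 25, N2 = 5·2 = 10 (N1 ≤ 40, N2 ≤ 30, N2 ≠ N1 ✓), N3 = 25 + 2·10 = 45
check: (N1+N3)/N3 with N1 = 25, N3 = 45 gives 14/9; |achieved − target| = 0 ≤ 7/450 ✓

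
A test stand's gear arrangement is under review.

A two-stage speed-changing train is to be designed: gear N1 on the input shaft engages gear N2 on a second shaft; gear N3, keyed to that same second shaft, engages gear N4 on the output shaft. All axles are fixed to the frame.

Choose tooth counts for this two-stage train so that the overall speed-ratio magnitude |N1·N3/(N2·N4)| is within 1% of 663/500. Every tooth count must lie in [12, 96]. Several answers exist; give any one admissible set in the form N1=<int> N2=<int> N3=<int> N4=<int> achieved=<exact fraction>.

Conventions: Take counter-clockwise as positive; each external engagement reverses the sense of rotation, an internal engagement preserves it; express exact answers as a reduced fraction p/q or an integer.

class = fixed-axis compound train [2-stage, 663/500 wanted]
target = 663/500 in lowest terms: an exact hit needs N1·N3 = k·663 and N2·N4 = k·500 for one integer k, every count in [12, 96]; additionally prefer no 1:1 stage (N1 ≠ N2, N3 ≠ N4)
k = 1: N1·N3 = 663 = 13·51, N2·N4 = 500 = 20·25
achieved = 13·51/(20·25) = 663/500; |achieved − target| = 0 ≤ 663/50000 ✓

N1=13 N2=20 N3=51 N4=25 achieved=663/500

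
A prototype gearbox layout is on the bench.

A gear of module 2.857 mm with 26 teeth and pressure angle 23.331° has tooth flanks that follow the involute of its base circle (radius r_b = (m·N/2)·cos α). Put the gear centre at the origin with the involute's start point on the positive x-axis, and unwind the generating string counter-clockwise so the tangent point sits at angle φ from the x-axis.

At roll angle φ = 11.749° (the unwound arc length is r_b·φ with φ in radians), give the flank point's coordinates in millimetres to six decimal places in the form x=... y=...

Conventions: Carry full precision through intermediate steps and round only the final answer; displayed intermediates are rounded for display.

x=34.813566 y=0.097610

class = single-mesh tooth geometry [base-circle involute, m = 2.857, 26T]
pitch radius r_p = m·N/2 = 2.857·26/2 = 37.141000
base radius r_b = r_p·cos α = 37.141000·cos 23.331° = 34.104063
roll angle φ = 11.749° = 0.20505873 rad
x = r_b·(cos φ + φ·sin φ) = 34.813566
y = r_b·(sin φ − φ·cos φ) = 0.097610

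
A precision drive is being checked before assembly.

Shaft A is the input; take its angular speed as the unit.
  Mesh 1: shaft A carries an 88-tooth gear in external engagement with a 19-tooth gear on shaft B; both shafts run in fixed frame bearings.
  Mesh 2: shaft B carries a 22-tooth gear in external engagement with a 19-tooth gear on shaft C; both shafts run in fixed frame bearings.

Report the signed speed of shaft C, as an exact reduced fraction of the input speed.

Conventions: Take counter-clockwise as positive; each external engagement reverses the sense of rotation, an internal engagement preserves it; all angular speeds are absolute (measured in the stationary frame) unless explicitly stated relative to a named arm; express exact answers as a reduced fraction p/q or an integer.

1936/361

2-mesh fixed-axis compound train (all bearings frame-fixed)
mesh 1 [88T→19T]: |ω|/ω_in = 1×88/19 = 88/19, sense flips to −
mesh 2 [22T→19T]: |ω|/ω_in = (88/19)×22/19 = 1936/361, sense flips to +
signed output speed (× input speed) = 1936/361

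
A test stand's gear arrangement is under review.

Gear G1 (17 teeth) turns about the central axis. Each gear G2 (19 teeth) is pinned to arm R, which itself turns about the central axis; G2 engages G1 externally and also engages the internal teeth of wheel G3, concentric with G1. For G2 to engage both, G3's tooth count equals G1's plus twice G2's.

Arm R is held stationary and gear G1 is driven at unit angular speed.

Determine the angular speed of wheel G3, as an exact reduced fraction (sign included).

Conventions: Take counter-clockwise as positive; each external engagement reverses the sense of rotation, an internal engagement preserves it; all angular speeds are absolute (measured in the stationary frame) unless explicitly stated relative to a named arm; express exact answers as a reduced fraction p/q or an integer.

class = planetary set [G3 = 17+2·19 = 55; Willis about the carrier]
ring teeth: 17 + 2·19 = 55
17(ω_sun−ω_arm) = −55(ω_ring−ω_arm),  ω_arm = 0, ω_sun = 1
ω_ring = 0 − (17/55)(1−0) = -17/55
exact speed ratio = -17/55

-17/55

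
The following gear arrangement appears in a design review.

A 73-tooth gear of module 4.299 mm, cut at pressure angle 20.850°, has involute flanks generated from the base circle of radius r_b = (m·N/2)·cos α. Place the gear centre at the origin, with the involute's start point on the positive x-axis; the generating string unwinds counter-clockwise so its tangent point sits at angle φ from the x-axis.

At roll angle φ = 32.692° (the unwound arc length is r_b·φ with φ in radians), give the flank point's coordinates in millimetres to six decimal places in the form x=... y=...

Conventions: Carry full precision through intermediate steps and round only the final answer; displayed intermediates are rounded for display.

topology: single-mesh involute geometry — m = 4.299, N = 73
pitch radius r_p = m·N/2 = 4.299·73/2 = 156.913500
base radius r_b = r_p·cos α = 156.913500·cos 20.850° = 146.638087
roll angle φ = 32.692° = 0.57058304 rad
x = r_b·(cos φ + φ·sin φ) = 168.600238
y = r_b·(sin φ − φ·cos φ) = 8.787728

x=168.600238 y=8.787728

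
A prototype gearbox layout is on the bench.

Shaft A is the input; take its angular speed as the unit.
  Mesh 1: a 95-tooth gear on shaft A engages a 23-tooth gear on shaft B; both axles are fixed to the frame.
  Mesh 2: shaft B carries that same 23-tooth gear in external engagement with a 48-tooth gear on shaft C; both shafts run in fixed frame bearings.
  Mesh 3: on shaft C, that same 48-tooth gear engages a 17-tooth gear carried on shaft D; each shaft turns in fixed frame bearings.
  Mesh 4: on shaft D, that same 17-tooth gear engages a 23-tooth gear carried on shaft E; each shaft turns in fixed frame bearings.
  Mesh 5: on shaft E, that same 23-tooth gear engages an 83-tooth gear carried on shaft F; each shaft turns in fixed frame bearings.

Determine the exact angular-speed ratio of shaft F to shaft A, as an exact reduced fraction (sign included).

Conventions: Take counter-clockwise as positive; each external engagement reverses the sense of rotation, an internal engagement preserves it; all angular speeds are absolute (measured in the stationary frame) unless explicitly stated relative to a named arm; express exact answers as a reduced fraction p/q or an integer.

class = fixed-axis compound train [5 meshes; 5 ratios multiply, 5 sense flips]
mesh 1 [95T→23T]: running ratio 95/23, sense −
mesh 2 [23T→48T]: running ratio 95/48, sense +
mesh 3 [48T→17T]: running ratio 95/17, sense −
mesh 4 [17T→23T]: running ratio 95/23, sense +
mesh 5 [23T→83T]: running ratio 95/83, sense −
ω_out/ω_in = -95/83

-95/83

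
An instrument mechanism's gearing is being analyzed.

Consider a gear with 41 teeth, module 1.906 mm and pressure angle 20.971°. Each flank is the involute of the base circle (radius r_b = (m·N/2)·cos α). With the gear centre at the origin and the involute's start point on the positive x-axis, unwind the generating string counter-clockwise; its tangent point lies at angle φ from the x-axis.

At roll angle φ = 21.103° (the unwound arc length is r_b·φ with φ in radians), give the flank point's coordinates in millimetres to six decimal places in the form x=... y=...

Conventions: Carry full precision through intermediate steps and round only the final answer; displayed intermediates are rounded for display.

topology: single-mesh involute geometry — m = 1.906, N = 41
pitch radius r_p = m·N/2 = 1.906·41/2 = 39.073000
base radius r_b = r_p·cos α = 39.073000·cos 20.971° = 36.484871
roll angle φ = 21.103° = 0.36831683 rad
x = r_b·(cos φ + φ·sin φ) = 38.876292
y = r_b·(sin φ − φ·cos φ) = 0.599450

x=38.876292 y=0.599450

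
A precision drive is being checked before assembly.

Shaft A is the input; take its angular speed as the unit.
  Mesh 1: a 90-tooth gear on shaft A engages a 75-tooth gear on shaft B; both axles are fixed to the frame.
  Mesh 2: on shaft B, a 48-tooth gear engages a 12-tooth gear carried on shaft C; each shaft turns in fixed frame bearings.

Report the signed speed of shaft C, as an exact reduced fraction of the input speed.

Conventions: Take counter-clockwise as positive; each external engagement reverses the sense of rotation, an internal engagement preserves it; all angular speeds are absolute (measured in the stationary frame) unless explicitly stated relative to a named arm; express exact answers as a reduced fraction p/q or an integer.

24/5

2-mesh fixed-axis compound train (all bearings frame-fixed)
mesh 1 [90T→75T]: |ω|/ω_in = 1×90/75 = 6/5, sense flips to −
mesh 2 [48T→12T]: |ω|/ω_in = (6/5)×48/12 = 24/5, sense flips to +
signed output speed (× input speed) = 24/5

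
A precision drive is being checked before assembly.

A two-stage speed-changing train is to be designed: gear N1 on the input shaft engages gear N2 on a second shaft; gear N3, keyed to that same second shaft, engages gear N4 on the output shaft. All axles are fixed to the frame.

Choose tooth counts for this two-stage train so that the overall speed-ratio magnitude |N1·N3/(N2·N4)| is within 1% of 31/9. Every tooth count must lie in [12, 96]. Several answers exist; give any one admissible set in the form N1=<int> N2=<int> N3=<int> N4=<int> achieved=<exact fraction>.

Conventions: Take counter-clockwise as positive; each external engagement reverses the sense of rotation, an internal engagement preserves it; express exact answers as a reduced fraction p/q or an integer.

topology: fixed-axis compound train — 2 stages, target 31/9
target = 31/9 in lowest terms: an exact hit needs N1·N3 = k·31 and N2·N4 = k·9 for one integer k, every count in [12, 96]; additionally prefer no 1:1 stage (N1 ≠ N2, N3 ≠ N4)
k = 1…15: no 1:1-free in-range split of k·31 and k·9 into factor pairs; take k = 16
k = 16: N1·N3 = 496 = 16·31, N2·N4 = 144 = 12·12
achieved = 16·31/(12·12) = 31/9; |achieved − target| = 0 ≤ 31/900 ✓

N1=16 N2=12 N3=31 N4=12 achieved=31/9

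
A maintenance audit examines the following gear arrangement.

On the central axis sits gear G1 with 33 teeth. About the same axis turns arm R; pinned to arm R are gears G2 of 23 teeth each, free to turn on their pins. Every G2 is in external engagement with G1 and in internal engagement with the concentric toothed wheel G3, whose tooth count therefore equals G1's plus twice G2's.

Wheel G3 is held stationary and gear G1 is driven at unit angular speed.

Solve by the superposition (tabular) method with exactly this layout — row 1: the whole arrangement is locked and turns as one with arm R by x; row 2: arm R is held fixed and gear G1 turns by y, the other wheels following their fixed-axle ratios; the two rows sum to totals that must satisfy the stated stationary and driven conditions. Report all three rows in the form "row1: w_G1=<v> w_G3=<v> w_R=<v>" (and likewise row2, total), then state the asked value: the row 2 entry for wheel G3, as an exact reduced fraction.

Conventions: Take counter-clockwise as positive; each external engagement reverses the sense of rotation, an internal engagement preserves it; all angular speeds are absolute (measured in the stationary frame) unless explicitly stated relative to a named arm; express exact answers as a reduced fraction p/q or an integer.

topology: planetary set — G1 33T / G2 23T / G3 79T, arm = carrier (Willis)
row 1: whole set turns with the arm by x
row 2 — arm fixed, fixed-axis ratios: sun y, ring −(33/79)·y, arm 0
boundary: total ω_ring = x − (33/79)·y = 0 and total ω_sun = x + y = 1  ⇒  y = 79/112, x = 33/112
row 2 ring = −(33/79)·79/112 = -33/112
totals (row 1 + row 2): sun 33/112 + 79/112 = 1, ring 33/112 + (-33/112) = 0, arm 33/112 + 0 = 33/112
asked cell (row2, ring) = -33/112

row1: w_G1=33/112 w_G3=33/112 w_R=33/112
row2: w_G1=79/112 w_G3=-33/112 w_R=0
total: w_G1=1 w_G3=0 w_R=33/112
asked value: -33/112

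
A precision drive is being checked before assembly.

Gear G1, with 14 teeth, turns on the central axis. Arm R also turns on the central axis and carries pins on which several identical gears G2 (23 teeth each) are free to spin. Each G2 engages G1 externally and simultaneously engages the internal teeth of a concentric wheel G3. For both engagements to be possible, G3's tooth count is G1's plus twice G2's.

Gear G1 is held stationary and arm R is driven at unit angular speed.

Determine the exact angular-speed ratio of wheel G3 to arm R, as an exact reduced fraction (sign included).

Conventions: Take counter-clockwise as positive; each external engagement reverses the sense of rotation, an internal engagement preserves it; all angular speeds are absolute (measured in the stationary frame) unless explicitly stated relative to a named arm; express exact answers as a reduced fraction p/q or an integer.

topology: planetary set — G1 14T / G2 23T / G3 60T, arm = carrier (Willis)
ring teeth: 14 + 2·23 = 60
14(ω_sun−ω_arm) = −60(ω_ring−ω_arm),  ω_sun = 0, ω_arm = 1
ω_ring = 1 − (14/60)(0−1) = 37/30
ω_out/ω_in = 37/30

37/30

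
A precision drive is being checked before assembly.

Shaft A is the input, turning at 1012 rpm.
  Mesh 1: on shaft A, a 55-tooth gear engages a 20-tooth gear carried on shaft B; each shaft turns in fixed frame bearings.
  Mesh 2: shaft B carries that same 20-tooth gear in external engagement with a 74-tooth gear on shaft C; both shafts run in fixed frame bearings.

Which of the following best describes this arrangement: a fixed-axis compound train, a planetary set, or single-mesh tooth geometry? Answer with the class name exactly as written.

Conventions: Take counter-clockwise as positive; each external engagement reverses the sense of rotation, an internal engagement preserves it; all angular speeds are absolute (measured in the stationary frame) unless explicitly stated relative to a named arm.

fixed-axis compound train

recognized (3 fixed axles, 2 meshes): fixed-axis compound train
classification: fixed-axis compound train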